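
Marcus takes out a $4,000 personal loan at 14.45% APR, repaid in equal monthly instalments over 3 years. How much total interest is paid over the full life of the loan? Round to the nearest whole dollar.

$953

At 14.45% the monthly rate is 0.0120417, so the payment is 4,000 × 0.0120417 / (1 − 1.0120417^−36) = $137.59.
Total paid = 36 × $137.59 = $4,953.24; interest = $4,953.24 − $4,000 = $953.24.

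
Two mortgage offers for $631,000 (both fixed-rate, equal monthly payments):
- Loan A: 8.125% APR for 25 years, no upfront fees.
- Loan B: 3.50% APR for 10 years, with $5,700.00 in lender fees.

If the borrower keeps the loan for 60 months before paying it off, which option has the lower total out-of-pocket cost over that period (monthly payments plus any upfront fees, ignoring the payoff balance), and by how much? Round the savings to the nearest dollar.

Loan A by $84,730

Loan A: at 8.125% the monthly rate is 0.0067708, so the payment is 631,000 × 0.0067708 / (1 − 1.0067708^−300) = $4,922.53.
Loan B: at 3.50% the monthly rate is 0.0029167, so the payment is 631,000 × 0.0029167 / (1 − 1.0029167^−120) = $6,239.70.
Over 60 months: Loan A costs 60 × $4,922.53 = $295,351.80; Loan B costs 60 × $6,239.70 + $5,700.00 = $380,082.00.
Loan A is cheaper by $380,082.00 − $295,351.80 = $84,730.20.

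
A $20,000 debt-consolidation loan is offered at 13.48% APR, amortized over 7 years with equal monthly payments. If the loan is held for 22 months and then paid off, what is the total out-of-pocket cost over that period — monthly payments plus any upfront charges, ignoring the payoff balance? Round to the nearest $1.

$8,120

Monthly rate = 13.48%/12 = 0.0112333; payment = 20,000 × 0.0112333 / (1 − (1+0.0112333)^−84) = $369.08.
Total outlay = 22 × $369.08 = $8,119.76.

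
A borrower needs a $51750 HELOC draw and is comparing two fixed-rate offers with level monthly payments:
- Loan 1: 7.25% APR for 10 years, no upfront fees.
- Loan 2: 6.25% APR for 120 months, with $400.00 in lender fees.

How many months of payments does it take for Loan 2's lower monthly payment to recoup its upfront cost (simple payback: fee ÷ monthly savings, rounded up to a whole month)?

16 months

Loan 1: at 7.25% the monthly rate is 0.0060417, so the payment is 51,750 × 0.0060417 / (1 − 1.0060417^−120) = $607.55.
Loan 2: at 6.25% the monthly rate is 0.0052083, so the payment is 51,750 × 0.0052083 / (1 − 1.0052083^−120) = $581.05.
Monthly savings = $607.55 − $581.05 = $26.50.
Break-even = $400.00 / $26.50 = 15.09 → 16 months.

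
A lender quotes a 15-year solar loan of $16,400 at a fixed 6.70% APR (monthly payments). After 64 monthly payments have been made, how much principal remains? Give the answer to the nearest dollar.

With monthly rate i = 6.7%/12 = 0.0055833, the balance after k of n payments is P · [(1+i)^n − (1+i)^k] / [(1+i)^n − 1].
(1+0.0055833)^180 = 2.72428164 and (1+0.0055833)^64 = 1.42809227, so the balance is 16,400 × (2.72428164 − 1.42809227) / (2.72428164 − 1) = $12,328.33.

$12,328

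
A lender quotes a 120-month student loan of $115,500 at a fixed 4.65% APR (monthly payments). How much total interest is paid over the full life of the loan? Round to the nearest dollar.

$29,147

At 4.65% the monthly rate is 0.0038750, so the payment is 115,500 × 0.0038750 / (1 − 1.0038750^−120) = $1,205.39.
Total paid = 120 × $1,205.39 = $144,646.80; interest = $144,646.80 − $115,500 = $29,146.80.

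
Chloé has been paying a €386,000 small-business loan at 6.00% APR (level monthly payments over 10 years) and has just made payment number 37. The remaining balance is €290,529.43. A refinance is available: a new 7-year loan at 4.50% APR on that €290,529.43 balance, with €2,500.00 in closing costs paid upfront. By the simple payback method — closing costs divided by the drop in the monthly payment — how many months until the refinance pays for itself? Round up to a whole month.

11 months

Current payment = 386,000 × 6%/12 / (1 − (1+0.0050000)^−120) = €4,285.39.
Refinanced payment = 290,529.43 × 0.0037500 / (1 − (1+0.0037500)^−84) = €4,038.41.
Monthly savings = €4,285.39 − €4,038.41 = €246.98.
Break-even = €2,500.00 / €246.98 = 10.12 → 11 months.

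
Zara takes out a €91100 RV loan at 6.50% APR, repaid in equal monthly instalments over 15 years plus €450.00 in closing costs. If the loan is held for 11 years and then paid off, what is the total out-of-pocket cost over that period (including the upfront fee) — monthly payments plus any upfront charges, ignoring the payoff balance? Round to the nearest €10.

Monthly rate = 6.5%/12 = 0.0054167; payment = 91,100 × 0.0054167 / (1 − (1+0.0054167)^−180) = €793.58.
Total outlay = 132 × €793.58 + €450.00 = €105,202.56.

€105,200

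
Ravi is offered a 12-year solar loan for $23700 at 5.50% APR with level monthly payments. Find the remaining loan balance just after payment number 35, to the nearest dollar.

$19,286

With monthly rate i = 5.5%/12 = 0.0045833, the balance after k of n payments is P · [(1+i)^n − (1+i)^k] / [(1+i)^n − 1].
(1+0.0045833)^144 = 1.93187707 and (1+0.0045833)^35 = 1.17356974, so the balance is 23,700 × (1.93187707 − 1.17356974) / (1.93187707 − 1) = $19,285.68.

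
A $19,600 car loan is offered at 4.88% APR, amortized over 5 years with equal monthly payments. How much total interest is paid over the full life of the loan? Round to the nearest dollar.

$2,528

At 4.88% the monthly rate is 0.0040667, so the payment is 19,600 × 0.0040667 / (1 − 1.0040667^−60) = $368.80.
Total paid = 60 × $368.80 = $22,128.00; interest = $22,128.00 − $19,600 = $2,528.00.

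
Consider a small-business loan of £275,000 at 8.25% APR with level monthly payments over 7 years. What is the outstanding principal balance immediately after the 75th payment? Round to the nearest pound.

With monthly rate i = 8.25%/12 = 0.0068750, the balance after k of n payments is P · [(1+i)^n − (1+i)^k] / [(1+i)^n − 1].
(1+0.0068750)^84 = 1.77806180 and (1+0.0068750)^75 = 1.67173268, so the balance is 275,000 × (1.77806180 − 1.67173268) / (1.77806180 − 1) = £37,581.22.

£37,581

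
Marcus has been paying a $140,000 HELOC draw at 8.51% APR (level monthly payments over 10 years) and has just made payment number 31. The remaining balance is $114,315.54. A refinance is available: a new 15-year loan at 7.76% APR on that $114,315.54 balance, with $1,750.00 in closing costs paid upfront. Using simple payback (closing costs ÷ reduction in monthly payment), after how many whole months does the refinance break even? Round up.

Current payment = 140,000 × 8.51%/12 / (1 − (1+0.0070917)^−120) = $1,736.55.
Refinanced payment = 114,315.54 × 0.0064667 / (1 − (1+0.0064667)^−180) = $1,076.68.
Monthly savings = $1,736.55 − $1,076.68 = $659.87.
Break-even = $1,750.00 / $659.87 = 2.65 → 3 months.

3 months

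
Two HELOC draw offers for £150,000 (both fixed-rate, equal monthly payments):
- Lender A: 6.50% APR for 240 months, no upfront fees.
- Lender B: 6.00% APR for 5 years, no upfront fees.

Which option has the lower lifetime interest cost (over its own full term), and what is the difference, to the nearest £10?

Lender B by £94,410

Lender A: at 6.50% the monthly rate is 0.0054167, so the payment is 150,000 × 0.0054167 / (1 − 1.0054167^−240) = £1,118.36.
Total interest on Lender A = 240 × £1,118.36 − £150,000 = £118,406.40.
Lender B: at 6.00% the monthly rate is 0.0050000, so the payment is 150,000 × 0.0050000 / (1 − 1.0050000^−60) = £2,899.92.
Total interest on Lender B = 60 × £2,899.92 − £150,000 = £23,995.20.
Lender B is lower by £94,411.20.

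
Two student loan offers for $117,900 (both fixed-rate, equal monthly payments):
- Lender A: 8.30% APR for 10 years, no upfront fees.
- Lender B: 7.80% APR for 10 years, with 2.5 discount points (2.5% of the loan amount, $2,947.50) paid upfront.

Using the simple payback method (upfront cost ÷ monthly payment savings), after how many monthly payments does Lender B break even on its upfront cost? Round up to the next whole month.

95 months

Lender A: monthly rate = 8.3%/12 = 0.0069167; payment = 117,900 × 0.0069167 / (1 − (1+0.0069167)^−120) = $1,449.21.
Lender B: at 7.80% the monthly rate is 0.0065000, so the payment is 117,900 × 0.0065000 / (1 − 1.0065000^−120) = $1,418.02.
Monthly savings = $1,449.21 − $1,418.02 = $31.19.
Break-even = $2,947.50 / $31.19 = 94.50 → 95 months.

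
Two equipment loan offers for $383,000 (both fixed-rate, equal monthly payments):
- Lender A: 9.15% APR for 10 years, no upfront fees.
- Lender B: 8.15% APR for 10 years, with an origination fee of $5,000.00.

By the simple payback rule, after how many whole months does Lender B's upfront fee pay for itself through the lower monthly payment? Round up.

25 months

Lender A: monthly rate = 9.15%/12 = 0.0076250; payment = 383,000 × 0.0076250 / (1 − (1+0.0076250)^−120) = $4,882.83.
Lender B: monthly rate = 8.15%/12 = 0.0067917; payment = 383,000 × 0.0067917 / (1 − (1+0.0067917)^−120) = $4,677.26.
Monthly savings = $4,882.83 − $4,677.26 = $205.57.
Break-even = $5,000.00 / $205.57 = 24.32 → 25 months.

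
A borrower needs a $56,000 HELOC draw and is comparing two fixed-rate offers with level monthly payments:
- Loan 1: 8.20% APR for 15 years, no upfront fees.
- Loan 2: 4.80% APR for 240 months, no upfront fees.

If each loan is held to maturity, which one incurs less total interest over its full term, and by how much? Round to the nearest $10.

Loan 2 by $10,280

Loan 1: at 8.20% the monthly rate is 0.0068333, so the payment is 56,000 × 0.0068333 / (1 − 1.0068333^−180) = $541.65.
Total interest on Loan 1 = 180 × $541.65 − $56,000 = $41,497.00.
Loan 2: monthly rate = 4.8%/12 = 0.0040000; payment = 56,000 × 0.0040000 / (1 − (1+0.0040000)^−240) = $363.42.
Total interest on Loan 2 = 240 × $363.42 − $56,000 = $31,220.80.
Loan 2 is lower by $10,276.20.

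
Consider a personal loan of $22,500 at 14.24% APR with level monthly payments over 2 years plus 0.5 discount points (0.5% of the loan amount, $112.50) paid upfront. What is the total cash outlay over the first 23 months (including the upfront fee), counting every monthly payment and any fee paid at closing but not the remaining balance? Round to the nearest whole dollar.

$25,018

At 14.24% the monthly rate is 0.0118667, so the payment is 22,500 × 0.0118667 / (1 − 1.0118667^−24) = $1,082.84.
Total outlay = 23 × $1,082.84 + $112.50 = $25,017.82.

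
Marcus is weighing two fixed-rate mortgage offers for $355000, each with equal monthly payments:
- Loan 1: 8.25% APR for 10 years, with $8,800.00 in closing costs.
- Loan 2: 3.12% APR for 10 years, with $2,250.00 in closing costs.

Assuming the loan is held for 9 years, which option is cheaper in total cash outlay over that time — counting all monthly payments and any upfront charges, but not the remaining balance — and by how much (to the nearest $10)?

Loan 2 by $104,460

Loan 1: monthly rate = 8.25%/12 = 0.0068750; payment = 355,000 × 0.0068750 / (1 − (1+0.0068750)^−120) = $4,354.17.
Loan 2: at 3.12% the monthly rate is 0.0026000, so the payment is 355,000 × 0.0026000 / (1 − 1.0026000^−120) = $3,447.61.
Over 108 months: Loan 1 costs 108 × $4,354.17 + $8,800.00 = $479,050.36; Loan 2 costs 108 × $3,447.61 + $2,250.00 = $374,591.88.
Loan 2 is cheaper by $479,050.36 − $374,591.88 = $104,458.48.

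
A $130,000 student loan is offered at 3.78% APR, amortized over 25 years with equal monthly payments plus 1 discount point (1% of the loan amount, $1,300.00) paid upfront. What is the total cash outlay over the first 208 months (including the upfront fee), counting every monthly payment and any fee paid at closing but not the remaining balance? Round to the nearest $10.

Monthly rate = 3.78%/12 = 0.0031500; payment = 130,000 × 0.0031500 / (1 − (1+0.0031500)^−300) = $670.50.
Total outlay = 208 × $670.50 + $1,300.00 = $140,764.00.

$140,760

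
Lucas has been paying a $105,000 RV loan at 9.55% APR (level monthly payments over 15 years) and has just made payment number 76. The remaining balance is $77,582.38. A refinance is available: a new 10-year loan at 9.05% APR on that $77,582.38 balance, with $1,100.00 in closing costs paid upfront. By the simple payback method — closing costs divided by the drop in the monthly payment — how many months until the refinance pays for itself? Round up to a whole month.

Current payment = 105,000 × 9.55%/12 / (1 − (1+0.0079583)^−180) = $1,099.61.
Refinanced payment = 77,582.38 × 0.0075417 / (1 − (1+0.0075417)^−120) = $984.88.
Monthly savings = $1,099.61 − $984.88 = $114.73.
Break-even = $1,100.00 / $114.73 = 9.59 → 10 months.

10 months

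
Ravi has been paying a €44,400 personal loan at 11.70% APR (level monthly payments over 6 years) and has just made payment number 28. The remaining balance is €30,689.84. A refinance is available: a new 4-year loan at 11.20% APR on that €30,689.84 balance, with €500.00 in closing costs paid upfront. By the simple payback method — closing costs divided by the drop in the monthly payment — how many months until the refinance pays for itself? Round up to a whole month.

Current payment = 44,400 × 11.7%/12 / (1 − (1+0.0097500)^−72) = €861.12.
Refinanced payment = 30,689.84 × 0.0093333 / (1 − (1+0.0093333)^−48) = €796.18.
Monthly savings = €861.12 − €796.18 = €64.94.
Break-even = €500.00 / €64.94 = 7.70 → 8 months.

8 months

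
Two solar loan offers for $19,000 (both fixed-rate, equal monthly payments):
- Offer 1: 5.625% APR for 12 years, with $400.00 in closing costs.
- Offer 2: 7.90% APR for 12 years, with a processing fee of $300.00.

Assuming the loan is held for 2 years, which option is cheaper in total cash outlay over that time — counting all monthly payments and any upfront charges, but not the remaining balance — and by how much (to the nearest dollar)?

Offer 1 by $449

Offer 1: at 5.625% the monthly rate is 0.0046875, so the payment is 19,000 × 0.0046875 / (1 − 1.0046875^−144) = $181.75.
Offer 2: monthly rate = 7.9%/12 = 0.0065833; payment = 19,000 × 0.0065833 / (1 − (1+0.0065833)^−144) = $204.63.
Over 24 months: Offer 1 costs 24 × $181.75 + $400.00 = $4,762.00; Offer 2 costs 24 × $204.63 + $300.00 = $5,211.12.
Offer 1 is cheaper by $5,211.12 − $4,762.00 = $449.12.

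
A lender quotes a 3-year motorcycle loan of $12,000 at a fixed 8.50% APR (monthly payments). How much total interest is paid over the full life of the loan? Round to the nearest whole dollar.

At 8.50% the monthly rate is 0.0070833, so the payment is 12,000 × 0.0070833 / (1 − 1.0070833^−36) = $378.81.
Total paid = 36 × $378.81 = $13,637.16; interest = $13,637.16 − $12,000 = $1,637.16.

$1,637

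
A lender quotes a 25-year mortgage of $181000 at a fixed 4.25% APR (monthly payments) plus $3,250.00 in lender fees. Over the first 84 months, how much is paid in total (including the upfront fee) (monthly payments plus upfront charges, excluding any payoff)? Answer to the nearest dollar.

$85,616

Monthly rate = 4.25%/12 = 0.0035417; payment = 181,000 × 0.0035417 / (1 − (1+0.0035417)^−300) = $980.55.
Total outlay = 84 × $980.55 + $3,250.00 = $85,616.20.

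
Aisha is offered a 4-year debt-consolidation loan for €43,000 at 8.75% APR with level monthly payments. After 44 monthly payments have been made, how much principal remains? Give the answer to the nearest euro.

€4,183

With monthly rate i = 8.75%/12 = 0.0072917, the balance after k of n payments is P · [(1+i)^n − (1+i)^k] / [(1+i)^n − 1].
(1+0.0072917)^48 = 1.41726666 and (1+0.0072917)^44 = 1.37667240, so the balance is 43,000 × (1.41726666 − 1.37667240) / (1.41726666 − 1) = €4,183.30.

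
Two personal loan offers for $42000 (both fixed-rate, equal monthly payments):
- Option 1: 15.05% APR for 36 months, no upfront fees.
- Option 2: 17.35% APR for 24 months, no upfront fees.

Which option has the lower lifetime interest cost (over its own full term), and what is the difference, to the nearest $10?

Option 2 by $2,440

Option 1: monthly rate = 15.05%/12 = 0.0125417; payment = 42,000 × 0.0125417 / (1 − (1+0.0125417)^−36) = $1,456.97.
Total interest on Option 1 = 36 × $1,456.97 − $42,000 = $10,450.92.
Option 2: monthly rate = 17.35%/12 = 0.0144583; payment = 42,000 × 0.0144583 / (1 − (1+0.0144583)^−24) = $2,083.65.
Total interest on Option 2 = 24 × $2,083.65 − $42,000 = $8,007.60.
Option 2 is lower by $2,443.32.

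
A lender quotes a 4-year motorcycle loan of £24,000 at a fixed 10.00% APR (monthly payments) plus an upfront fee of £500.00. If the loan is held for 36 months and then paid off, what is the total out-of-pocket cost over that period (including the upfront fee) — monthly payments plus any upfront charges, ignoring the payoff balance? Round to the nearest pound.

£22,413

Monthly rate = 10%/12 = 0.0083333; payment = 24,000 × 0.0083333 / (1 − (1+0.0083333)^−48) = £608.70.
Total outlay = 36 × £608.70 + £500.00 = £22,413.20.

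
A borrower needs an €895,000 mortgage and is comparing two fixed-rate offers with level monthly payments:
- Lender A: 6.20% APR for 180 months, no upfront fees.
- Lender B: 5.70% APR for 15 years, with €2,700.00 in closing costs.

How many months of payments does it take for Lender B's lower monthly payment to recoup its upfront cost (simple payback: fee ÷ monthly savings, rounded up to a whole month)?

12 months

Lender A: monthly rate = 6.2%/12 = 0.0051667; payment = 895,000 × 0.0051667 / (1 − (1+0.0051667)^−180) = €7,649.57.
Lender B: monthly rate = 5.7%/12 = 0.0047500; payment = 895,000 × 0.0047500 / (1 − (1+0.0047500)^−180) = €7,408.23.
Monthly savings = €7,649.57 − €7,408.23 = €241.34.
Break-even = €2,700.00 / €241.34 = 11.19 → 12 months.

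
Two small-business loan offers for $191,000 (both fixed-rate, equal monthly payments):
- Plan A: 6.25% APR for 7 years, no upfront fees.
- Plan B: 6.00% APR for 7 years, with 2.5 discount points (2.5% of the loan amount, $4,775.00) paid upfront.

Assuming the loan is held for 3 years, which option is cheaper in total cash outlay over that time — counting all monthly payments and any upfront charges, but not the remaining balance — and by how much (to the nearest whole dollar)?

Plan A by $3,949

Plan A: monthly rate = 6.25%/12 = 0.0052083; payment = 191,000 × 0.0052083 / (1 − (1+0.0052083)^−84) = $2,813.18.
Plan B: at 6.00% the monthly rate is 0.0050000, so the payment is 191,000 × 0.0050000 / (1 − 1.0050000^−84) = $2,790.23.
Over 36 months: Plan A costs 36 × $2,813.18 = $101,274.48; Plan B costs 36 × $2,790.23 + $4,775.00 = $105,223.28.
Plan A is cheaper by $105,223.28 − $101,274.48 = $3,948.80.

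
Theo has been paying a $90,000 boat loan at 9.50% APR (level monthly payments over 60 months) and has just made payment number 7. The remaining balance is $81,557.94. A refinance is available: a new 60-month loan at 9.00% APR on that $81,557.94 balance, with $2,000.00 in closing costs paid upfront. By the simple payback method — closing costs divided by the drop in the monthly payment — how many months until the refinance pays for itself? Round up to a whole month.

Current payment = 90,000 × 9.5%/12 / (1 − (1+0.0079167)^−60) = $1,890.17.
Refinanced payment = 81,557.94 × 0.0075000 / (1 − (1+0.0075000)^−60) = $1,693.01.
Monthly savings = $1,890.17 − $1,693.01 = $197.16.
Break-even = $2,000.00 / $197.16 = 10.14 → 11 months.

11 months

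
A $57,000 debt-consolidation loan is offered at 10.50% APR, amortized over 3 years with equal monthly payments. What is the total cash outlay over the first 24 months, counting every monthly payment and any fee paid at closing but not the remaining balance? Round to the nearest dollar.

$44,463

At 10.50% the monthly rate is 0.0087500, so the payment is 57,000 × 0.0087500 / (1 − 1.0087500^−36) = $1,852.64.
Total outlay = 24 × $1,852.64 = $44,463.36.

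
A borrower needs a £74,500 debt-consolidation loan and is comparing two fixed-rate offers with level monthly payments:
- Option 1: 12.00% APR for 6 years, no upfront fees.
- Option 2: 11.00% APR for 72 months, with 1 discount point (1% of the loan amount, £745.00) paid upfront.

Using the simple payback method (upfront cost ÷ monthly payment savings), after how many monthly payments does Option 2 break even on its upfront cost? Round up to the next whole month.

Option 1: at 12.00% the monthly rate is 0.0100000, so the payment is 74,500 × 0.0100000 / (1 − 1.0100000^−72) = £1,456.49.
Option 2: at 11.00% the monthly rate is 0.0091667, so the payment is 74,500 × 0.0091667 / (1 − 1.0091667^−72) = £1,418.04.
Monthly savings = £1,456.49 − £1,418.04 = £38.45.
Break-even = £745.00 / £38.45 = 19.38 → 20 months.

20 months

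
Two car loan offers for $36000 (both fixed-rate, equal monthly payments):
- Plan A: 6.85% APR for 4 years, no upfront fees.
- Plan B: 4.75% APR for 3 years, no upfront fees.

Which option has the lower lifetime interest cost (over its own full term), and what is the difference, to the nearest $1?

Plan A: at 6.85% the monthly rate is 0.0057083, so the payment is 36,000 × 0.0057083 / (1 − 1.0057083^−48) = $859.56.
Total interest on Plan A = 48 × $859.56 − $36,000 = $5,258.88.
Plan B: at 4.75% the monthly rate is 0.0039583, so the payment is 36,000 × 0.0039583 / (1 − 1.0039583^−36) = $1,074.92.
Total interest on Plan B = 36 × $1,074.92 − $36,000 = $2,697.12.
Plan B is lower by $2,561.76.

Plan B by $2,562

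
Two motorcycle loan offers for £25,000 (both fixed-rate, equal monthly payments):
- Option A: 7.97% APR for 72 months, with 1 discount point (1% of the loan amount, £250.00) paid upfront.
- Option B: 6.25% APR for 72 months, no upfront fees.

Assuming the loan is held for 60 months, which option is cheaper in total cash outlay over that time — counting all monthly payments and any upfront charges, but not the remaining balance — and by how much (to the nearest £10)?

Option A: at 7.97% the monthly rate is 0.0066417, so the payment is 25,000 × 0.0066417 / (1 − 1.0066417^−72) = £437.96.
Option B: at 6.25% the monthly rate is 0.0052083, so the payment is 25,000 × 0.0052083 / (1 − 1.0052083^−72) = £417.28.
Over 60 months: Option A costs 60 × £437.96 + £250.00 = £26,527.60; Option B costs 60 × £417.28 = £25,036.80.
Option B is cheaper by £26,527.60 − £25,036.80 = £1,490.80.

Option B by £1,490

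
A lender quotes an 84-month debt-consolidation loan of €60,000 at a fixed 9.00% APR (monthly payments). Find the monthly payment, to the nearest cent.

Monthly rate = 9%/12 = 0.0075000; payment = 60,000 × 0.0075000 / (1 − (1+0.0075000)^−84) = €965.34.

€965.34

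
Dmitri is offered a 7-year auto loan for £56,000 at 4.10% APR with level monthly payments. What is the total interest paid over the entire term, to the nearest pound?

£8,515

Monthly rate = 4.1%/12 = 0.0034167; payment = 56,000 × 0.0034167 / (1 − (1+0.0034167)^−84) = £768.03.
Total paid = 84 × £768.03 = £64,514.52; interest = £64,514.52 − £56,000 = £8,514.52.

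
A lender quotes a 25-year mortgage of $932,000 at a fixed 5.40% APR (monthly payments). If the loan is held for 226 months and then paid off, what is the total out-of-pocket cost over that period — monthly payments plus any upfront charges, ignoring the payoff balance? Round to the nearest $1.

$1,280,916

Monthly rate = 5.4%/12 = 0.0045000; payment = 932,000 × 0.0045000 / (1 − (1+0.0045000)^−300) = $5,667.77.
Total outlay = 226 × $5,667.77 = $1,280,916.02.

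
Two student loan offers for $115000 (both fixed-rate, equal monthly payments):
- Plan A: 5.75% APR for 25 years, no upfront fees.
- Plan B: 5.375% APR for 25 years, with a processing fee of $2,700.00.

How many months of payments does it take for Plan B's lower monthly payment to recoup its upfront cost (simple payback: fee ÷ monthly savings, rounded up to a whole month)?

Plan A: monthly rate = 5.75%/12 = 0.0047917; payment = 115,000 × 0.0047917 / (1 − (1+0.0047917)^−300) = $723.47.
Plan B: at 5.375% the monthly rate is 0.0044792, so the payment is 115,000 × 0.0044792 / (1 − 1.0044792^−300) = $697.64.
Monthly savings = $723.47 − $697.64 = $25.83.
Break-even = $2,700.00 / $25.83 = 104.53 → 105 months.

105 months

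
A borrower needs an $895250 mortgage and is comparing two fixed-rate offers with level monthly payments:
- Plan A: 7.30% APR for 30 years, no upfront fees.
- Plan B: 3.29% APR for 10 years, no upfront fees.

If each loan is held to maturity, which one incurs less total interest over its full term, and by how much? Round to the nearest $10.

Plan A: at 7.30% the monthly rate is 0.0060833, so the payment is 895,250 × 0.0060833 / (1 − 1.0060833^−360) = $6,137.57.
Total interest on Plan A = 360 × $6,137.57 − $895,250 = $1,314,275.20.
Plan B: monthly rate = 3.29%/12 = 0.0027417; payment = 895,250 × 0.0027417 / (1 − (1+0.0027417)^−120) = $8,764.96.
Total interest on Plan B = 120 × $8,764.96 − $895,250 = $156,545.20.
Plan B is lower by $1,157,730.00.

Plan B by $1,157,730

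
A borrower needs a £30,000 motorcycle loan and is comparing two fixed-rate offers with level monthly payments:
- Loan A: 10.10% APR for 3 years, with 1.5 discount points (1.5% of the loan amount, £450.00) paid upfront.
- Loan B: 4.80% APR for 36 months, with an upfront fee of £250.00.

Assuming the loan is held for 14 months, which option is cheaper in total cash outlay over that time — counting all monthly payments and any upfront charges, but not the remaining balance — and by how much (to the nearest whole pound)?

Loan B by £1,222

Loan A: at 10.10% the monthly rate is 0.0084167, so the payment is 30,000 × 0.0084167 / (1 − 1.0084167^−36) = £969.42.
Loan B: at 4.80% the monthly rate is 0.0040000, so the payment is 30,000 × 0.0040000 / (1 − 1.0040000^−36) = £896.44.
Over 14 months: Loan A costs 14 × £969.42 + £450.00 = £14,021.88; Loan B costs 14 × £896.44 + £250.00 = £12,800.16.
Loan B is cheaper by £14,021.88 − £12,800.16 = £1,221.72.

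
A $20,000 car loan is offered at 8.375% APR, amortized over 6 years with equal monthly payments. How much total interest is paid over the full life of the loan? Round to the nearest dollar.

$5,512

At 8.375% the monthly rate is 0.0069792, so the payment is 20,000 × 0.0069792 / (1 − 1.0069792^−72) = $354.34.
Total paid = 72 × $354.34 = $25,512.48; interest = $25,512.48 − $20,000 = $5,512.48.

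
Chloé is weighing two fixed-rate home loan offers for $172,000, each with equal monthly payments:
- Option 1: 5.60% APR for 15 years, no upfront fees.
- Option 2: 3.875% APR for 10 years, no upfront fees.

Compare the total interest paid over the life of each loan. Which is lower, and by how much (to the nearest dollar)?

Option 1: monthly rate = 5.6%/12 = 0.0046667; payment = 172,000 × 0.0046667 / (1 − (1+0.0046667)^−180) = $1,414.53.
Total interest on Option 1 = 180 × $1,414.53 − $172,000 = $82,615.40.
Option 2: at 3.875% the monthly rate is 0.0032292, so the payment is 172,000 × 0.0032292 / (1 − 1.0032292^−120) = $1,731.22.
Total interest on Option 2 = 120 × $1,731.22 − $172,000 = $35,746.40.
Option 2 is lower by $46,869.00.

Option 2 by $46,869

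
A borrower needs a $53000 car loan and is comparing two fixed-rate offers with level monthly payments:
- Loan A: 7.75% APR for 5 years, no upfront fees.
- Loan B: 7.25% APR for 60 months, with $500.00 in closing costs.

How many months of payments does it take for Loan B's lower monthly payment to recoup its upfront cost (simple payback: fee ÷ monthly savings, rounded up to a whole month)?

Loan A: at 7.75% the monthly rate is 0.0064583, so the payment is 53,000 × 0.0064583 / (1 − 1.0064583^−60) = $1,068.32.
Loan B: at 7.25% the monthly rate is 0.0060417, so the payment is 53,000 × 0.0060417 / (1 − 1.0060417^−60) = $1,055.73.
Monthly savings = $1,068.32 − $1,055.73 = $12.59.
Break-even = $500.00 / $12.59 = 39.71 → 40 months.

40 months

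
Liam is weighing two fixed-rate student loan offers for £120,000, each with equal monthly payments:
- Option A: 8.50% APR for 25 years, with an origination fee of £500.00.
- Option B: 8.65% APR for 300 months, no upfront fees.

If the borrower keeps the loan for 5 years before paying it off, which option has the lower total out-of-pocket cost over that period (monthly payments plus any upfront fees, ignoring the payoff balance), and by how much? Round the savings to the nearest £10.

Option A by £230

Option A: monthly rate = 8.5%/12 = 0.0070833; payment = 120,000 × 0.0070833 / (1 − (1+0.0070833)^−300) = £966.27.
Option B: at 8.65% the monthly rate is 0.0072083, so the payment is 120,000 × 0.0072083 / (1 − 1.0072083^−300) = £978.43.
Over 60 months: Option A costs 60 × £966.27 + £500.00 = £58,476.20; Option B costs 60 × £978.43 = £58,705.80.
Option A is cheaper by £58,705.80 − £58,476.20 = £229.60.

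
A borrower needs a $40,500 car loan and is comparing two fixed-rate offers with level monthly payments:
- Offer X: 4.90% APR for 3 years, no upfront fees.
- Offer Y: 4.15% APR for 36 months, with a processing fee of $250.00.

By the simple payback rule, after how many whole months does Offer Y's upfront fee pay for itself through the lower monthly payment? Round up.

Offer X: at 4.90% the monthly rate is 0.0040833, so the payment is 40,500 × 0.0040833 / (1 − 1.0040833^−36) = $1,212.00.
Offer Y: at 4.15% the monthly rate is 0.0034583, so the payment is 40,500 × 0.0034583 / (1 − 1.0034583^−36) = $1,198.43.
Monthly savings = $1,212.00 − $1,198.43 = $13.57.
Break-even = $250.00 / $13.57 = 18.42 → 19 months.

19 months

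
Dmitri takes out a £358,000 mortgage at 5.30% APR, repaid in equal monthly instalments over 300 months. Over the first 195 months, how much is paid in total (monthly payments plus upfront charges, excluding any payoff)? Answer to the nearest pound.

At 5.30% the monthly rate is 0.0044167, so the payment is 358,000 × 0.0044167 / (1 − 1.0044167^−300) = £2,155.88.
Total outlay = 195 × £2,155.88 = £420,396.60.

£420,397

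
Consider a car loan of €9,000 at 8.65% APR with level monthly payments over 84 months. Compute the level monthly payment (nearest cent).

€143.21

Monthly rate = 8.65%/12 = 0.0072083; payment = 9,000 × 0.0072083 / (1 − (1+0.0072083)^−84) = €143.21.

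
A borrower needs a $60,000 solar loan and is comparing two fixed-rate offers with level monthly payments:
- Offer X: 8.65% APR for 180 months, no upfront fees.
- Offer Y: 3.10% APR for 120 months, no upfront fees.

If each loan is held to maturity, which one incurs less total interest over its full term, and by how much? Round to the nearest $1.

Offer Y by $37,447

Offer X: at 8.65% the monthly rate is 0.0072083, so the payment is 60,000 × 0.0072083 / (1 − 1.0072083^−180) = $596.13.
Total interest on Offer X = 180 × $596.13 − $60,000 = $47,303.40.
Offer Y: monthly rate = 3.1%/12 = 0.0025833; payment = 60,000 × 0.0025833 / (1 − (1+0.0025833)^−120) = $582.14.
Total interest on Offer Y = 120 × $582.14 − $60,000 = $9,856.80.
Offer Y is lower by $37,446.60.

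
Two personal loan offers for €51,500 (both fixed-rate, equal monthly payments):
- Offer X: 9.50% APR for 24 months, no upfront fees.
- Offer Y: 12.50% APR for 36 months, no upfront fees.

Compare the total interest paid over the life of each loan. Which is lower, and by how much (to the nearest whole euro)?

Offer X: at 9.50% the monthly rate is 0.0079167, so the payment is 51,500 × 0.0079167 / (1 − 1.0079167^−24) = €2,364.60.
Total interest on Offer X = 24 × €2,364.60 − €51,500 = €5,250.40.
Offer Y: at 12.50% the monthly rate is 0.0104167, so the payment is 51,500 × 0.0104167 / (1 − 1.0104167^−36) = €1,722.86.
Total interest on Offer Y = 36 × €1,722.86 − €51,500 = €10,522.96.
Offer X is lower by €5,272.56.

Offer X by €5,273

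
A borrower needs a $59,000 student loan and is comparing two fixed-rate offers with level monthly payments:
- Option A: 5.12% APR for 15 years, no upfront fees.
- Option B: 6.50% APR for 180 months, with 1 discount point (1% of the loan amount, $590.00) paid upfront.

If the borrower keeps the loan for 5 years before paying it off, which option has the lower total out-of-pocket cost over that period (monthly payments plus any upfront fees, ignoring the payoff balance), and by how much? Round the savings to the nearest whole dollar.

Option A: at 5.12% the monthly rate is 0.0042667, so the payment is 59,000 × 0.0042667 / (1 − 1.0042667^−180) = $470.26.
Option B: at 6.50% the monthly rate is 0.0054167, so the payment is 59,000 × 0.0054167 / (1 − 1.0054167^−180) = $513.95.
Over 60 months: Option A costs 60 × $470.26 = $28,215.60; Option B costs 60 × $513.95 + $590.00 = $31,427.00.
Option A is cheaper by $31,427.00 − $28,215.60 = $3,211.40.

Option A by $3,211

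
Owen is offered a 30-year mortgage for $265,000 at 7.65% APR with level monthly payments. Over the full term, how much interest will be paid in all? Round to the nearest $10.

$411,880

At 7.65% the monthly rate is 0.0063750, so the payment is 265,000 × 0.0063750 / (1 − 1.0063750^−360) = $1,880.21.
Total paid = 360 × $1,880.21 = $676,875.60; interest = $676,875.60 − $265,000 = $411,875.60.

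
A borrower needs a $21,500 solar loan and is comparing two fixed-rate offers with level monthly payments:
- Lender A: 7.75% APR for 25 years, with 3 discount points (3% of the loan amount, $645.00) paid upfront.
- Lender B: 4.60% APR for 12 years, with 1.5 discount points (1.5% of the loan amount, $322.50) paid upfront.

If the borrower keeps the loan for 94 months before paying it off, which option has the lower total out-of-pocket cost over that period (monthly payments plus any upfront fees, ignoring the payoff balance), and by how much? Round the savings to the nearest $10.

Lender A by $2,700

Lender A: at 7.75% the monthly rate is 0.0064583, so the payment is 21,500 × 0.0064583 / (1 − 1.0064583^−300) = $162.40.
Lender B: monthly rate = 4.6%/12 = 0.0038333; payment = 21,500 × 0.0038333 / (1 − (1+0.0038333)^−144) = $194.56.
Over 94 months: Lender A costs 94 × $162.40 + $645.00 = $15,910.60; Lender B costs 94 × $194.56 + $322.50 = $18,611.14.
Lender A is cheaper by $18,611.14 − $15,910.60 = $2,700.54.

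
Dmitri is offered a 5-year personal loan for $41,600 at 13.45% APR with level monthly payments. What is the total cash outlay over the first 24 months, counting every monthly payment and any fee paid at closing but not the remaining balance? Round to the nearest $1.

At 13.45% the monthly rate is 0.0112083, so the payment is 41,600 × 0.0112083 / (1 − 1.0112083^−60) = $956.14.
Total outlay = 24 × $956.14 = $22,947.36.

$22,947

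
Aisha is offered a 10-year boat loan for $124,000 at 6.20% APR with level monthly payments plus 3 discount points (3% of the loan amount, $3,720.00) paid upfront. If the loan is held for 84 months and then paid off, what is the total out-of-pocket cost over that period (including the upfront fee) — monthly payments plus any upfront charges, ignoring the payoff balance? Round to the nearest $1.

$120,408

Monthly rate = 6.2%/12 = 0.0051667; payment = 124,000 × 0.0051667 / (1 − (1+0.0051667)^−120) = $1,389.14.
Total outlay = 84 × $1,389.14 + $3,720.00 = $120,407.76.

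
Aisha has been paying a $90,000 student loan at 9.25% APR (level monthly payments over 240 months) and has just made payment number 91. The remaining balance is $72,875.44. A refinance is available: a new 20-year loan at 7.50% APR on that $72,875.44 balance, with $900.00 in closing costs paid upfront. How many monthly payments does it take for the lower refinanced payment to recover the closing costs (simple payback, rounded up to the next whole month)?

4 months

Current payment = 90,000 × 9.25%/12 / (1 − (1+0.0077083)^−240) = $824.28.
Refinanced payment = 72,875.44 × 0.0062500 / (1 − (1+0.0062500)^−240) = $587.08.
Monthly savings = $824.28 − $587.08 = $237.20.
Break-even = $900.00 / $237.20 = 3.79 → 4 months.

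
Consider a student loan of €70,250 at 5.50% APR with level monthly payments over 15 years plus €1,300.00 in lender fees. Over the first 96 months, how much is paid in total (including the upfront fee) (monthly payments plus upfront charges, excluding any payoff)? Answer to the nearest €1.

€56,404

Monthly rate = 5.5%/12 = 0.0045833; payment = 70,250 × 0.0045833 / (1 − (1+0.0045833)^−180) = €574.00.
Total outlay = 96 × €574.00 + €1,300.00 = €56,404.00.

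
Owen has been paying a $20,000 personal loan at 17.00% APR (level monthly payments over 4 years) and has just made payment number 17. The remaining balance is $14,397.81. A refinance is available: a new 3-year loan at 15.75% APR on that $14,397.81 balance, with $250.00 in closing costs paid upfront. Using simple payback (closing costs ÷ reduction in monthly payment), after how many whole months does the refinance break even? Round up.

4 months

Current payment = 20,000 × 17%/12 / (1 − (1+0.0141667)^−48) = $577.10.
Refinanced payment = 14,397.81 × 0.0131250 / (1 − (1+0.0131250)^−36) = $504.41.
Monthly savings = $577.10 − $504.41 = $72.69.
Break-even = $250.00 / $72.69 = 3.44 → 4 months.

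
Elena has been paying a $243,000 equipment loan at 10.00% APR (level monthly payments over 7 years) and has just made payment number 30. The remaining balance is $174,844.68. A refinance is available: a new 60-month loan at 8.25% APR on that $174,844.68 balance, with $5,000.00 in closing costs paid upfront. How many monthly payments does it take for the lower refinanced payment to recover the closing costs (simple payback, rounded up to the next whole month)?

11 months

Current payment = 243,000 × 10%/12 / (1 − (1+0.0083333)^−84) = $4,034.09.
Refinanced payment = 174,844.68 × 0.0068750 / (1 − (1+0.0068750)^−60) = $3,566.18.
Monthly savings = $4,034.09 − $3,566.18 = $467.91.
Break-even = $5,000.00 / $467.91 = 10.69 → 11 months.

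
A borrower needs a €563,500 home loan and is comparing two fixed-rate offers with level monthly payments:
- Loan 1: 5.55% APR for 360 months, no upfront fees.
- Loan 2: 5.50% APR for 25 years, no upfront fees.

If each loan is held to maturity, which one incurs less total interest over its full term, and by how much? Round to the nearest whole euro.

Loan 2 by €120,074

Loan 1: at 5.55% the monthly rate is 0.0046250, so the payment is 563,500 × 0.0046250 / (1 − 1.0046250^−360) = €3,217.19.
Total interest on Loan 1 = 360 × €3,217.19 − €563,500 = €594,688.40.
Loan 2: at 5.50% the monthly rate is 0.0045833, so the payment is 563,500 × 0.0045833 / (1 − 1.0045833^−300) = €3,460.38.
Total interest on Loan 2 = 300 × €3,460.38 − €563,500 = €474,614.00.
Loan 2 is lower by €120,074.40.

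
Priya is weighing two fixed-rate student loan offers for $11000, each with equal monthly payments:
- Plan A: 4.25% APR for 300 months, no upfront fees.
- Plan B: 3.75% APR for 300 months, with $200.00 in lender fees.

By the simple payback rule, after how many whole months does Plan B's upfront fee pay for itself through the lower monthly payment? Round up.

66 months

Plan A: at 4.25% the monthly rate is 0.0035417, so the payment is 11,000 × 0.0035417 / (1 − 1.0035417^−300) = $59.59.
Plan B: at 3.75% the monthly rate is 0.0031250, so the payment is 11,000 × 0.0031250 / (1 − 1.0031250^−300) = $56.55.
Monthly savings = $59.59 − $56.55 = $3.04.
Break-even = $200.00 / $3.04 = 65.79 → 66 months.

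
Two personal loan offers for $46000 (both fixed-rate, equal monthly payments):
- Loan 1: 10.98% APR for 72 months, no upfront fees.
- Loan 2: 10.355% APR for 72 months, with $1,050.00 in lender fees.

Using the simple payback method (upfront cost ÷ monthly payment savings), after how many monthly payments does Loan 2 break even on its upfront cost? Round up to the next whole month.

Loan 1: at 10.98% the monthly rate is 0.0091500, so the payment is 46,000 × 0.0091500 / (1 − 1.0091500^−72) = $875.10.
Loan 2: at 10.355% the monthly rate is 0.0086292, so the payment is 46,000 × 0.0086292 / (1 − 1.0086292^−72) = $860.45.
Monthly savings = $875.10 − $860.45 = $14.65.
Break-even = $1,050.00 / $14.65 = 71.67 → 72 months.

72 months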